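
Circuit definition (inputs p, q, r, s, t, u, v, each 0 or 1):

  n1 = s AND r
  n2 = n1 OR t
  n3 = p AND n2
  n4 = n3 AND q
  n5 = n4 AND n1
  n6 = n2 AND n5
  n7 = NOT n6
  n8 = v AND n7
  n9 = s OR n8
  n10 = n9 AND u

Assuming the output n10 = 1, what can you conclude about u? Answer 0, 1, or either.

n10 = n9 AND u must be 1, so both n9 = 1 and u = 1.
Every assignment with n10 = 1 has u = 1; there are 48 such assignment(s).

1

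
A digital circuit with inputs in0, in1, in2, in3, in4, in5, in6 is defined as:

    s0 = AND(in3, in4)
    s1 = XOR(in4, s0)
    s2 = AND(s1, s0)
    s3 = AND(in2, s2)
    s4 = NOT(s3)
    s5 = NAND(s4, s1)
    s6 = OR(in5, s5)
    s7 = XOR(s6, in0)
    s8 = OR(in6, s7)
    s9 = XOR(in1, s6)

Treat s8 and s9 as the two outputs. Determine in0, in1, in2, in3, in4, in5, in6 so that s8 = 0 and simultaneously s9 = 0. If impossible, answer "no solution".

in0=0, in1=0, in2=1, in3=0, in4=1, in5=0, in6=0

Check with in0=0, in1=0, in2=1, in3=0, in4=1, in5=0, in6=0:
s0 = AND(in3, in4) = AND(0, 1) = 0
s1 = XOR(in4, s0) = XOR(1, 0) = 1
s2 = AND(s1, s0) = AND(1, 0) = 0
s3 = AND(in2, s2) = AND(1, 0) = 0
s4 = NOT(s3) = NOT 0 = 1
s5 = NAND(s4, s1) = NAND(1, 1) = 0
s6 = OR(in5, s5) = OR(0, 0) = 0
s7 = XOR(s6, in0) = XOR(0, 0) = 0
s8 = OR(in6, s7) = OR(0, 0) = 0
s9 = XOR(in1, s6) = XOR(0, 0) = 0
So s8 = 0 and s9 = 0.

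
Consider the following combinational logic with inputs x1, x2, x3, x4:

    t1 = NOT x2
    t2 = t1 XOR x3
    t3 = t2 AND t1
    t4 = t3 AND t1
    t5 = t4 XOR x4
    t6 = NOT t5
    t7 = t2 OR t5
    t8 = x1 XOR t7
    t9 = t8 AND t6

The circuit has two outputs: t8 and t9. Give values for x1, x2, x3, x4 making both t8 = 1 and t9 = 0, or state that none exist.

Check with x1=0, x2=1, x3=1, x4=1:
t1 = NOT x2 = NOT 1 = 0
t2 = t1 XOR x3 = 0 XOR 1 = 1
t3 = t2 AND t1 = 1 AND 0 = 0
t4 = t3 AND t1 = 0 AND 0 = 0
t5 = t4 XOR x4 = 0 XOR 1 = 1
t6 = NOT t5 = NOT 1 = 0
t7 = t2 OR t5 = 1 OR 1 = 1
t8 = x1 XOR t7 = 0 XOR 1 = 1
t9 = t8 AND t6 = 1 AND 0 = 0
So t8 = 1 and t9 = 0.

x1=0, x2=1, x3=1, x4=1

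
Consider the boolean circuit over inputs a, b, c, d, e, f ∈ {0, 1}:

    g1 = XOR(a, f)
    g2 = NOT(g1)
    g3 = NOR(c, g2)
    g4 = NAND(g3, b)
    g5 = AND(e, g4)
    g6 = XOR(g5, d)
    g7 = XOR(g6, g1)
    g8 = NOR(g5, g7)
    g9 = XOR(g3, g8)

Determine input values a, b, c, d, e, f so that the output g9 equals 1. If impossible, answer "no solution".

g9 = XOR(g3, g8) must be 1, so g3 and g8 differ.
Check with a=0, b=0, c=1, d=1, e=0, f=1:
g1 = XOR(a, f) = XOR(0, 1) = 1
g2 = NOT(g1) = NOT 1 = 0
g3 = NOR(c, g2) = NOR(1, 0) = 0
g4 = NAND(g3, b) = NAND(0, 0) = 1
g5 = AND(e, g4) = AND(0, 1) = 0
g6 = XOR(g5, d) = XOR(0, 1) = 1
g7 = XOR(g6, g1) = XOR(1, 1) = 0
g8 = NOR(g5, g7) = NOR(0, 0) = 1
g9 = XOR(g3, g8) = XOR(0, 1) = 1
So g9 = 1 as required.

a=0, b=0, c=1, d=1, e=0, f=1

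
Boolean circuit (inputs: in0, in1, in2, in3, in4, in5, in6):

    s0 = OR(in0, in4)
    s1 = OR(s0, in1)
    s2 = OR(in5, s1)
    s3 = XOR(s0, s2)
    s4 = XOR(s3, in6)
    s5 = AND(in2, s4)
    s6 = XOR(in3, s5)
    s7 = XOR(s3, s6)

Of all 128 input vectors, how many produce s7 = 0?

64

s7 = XOR(s3, s6) must be 0, so s3 and s6 are equal.
Enumerating the 128 input combinations, 64 give s7 = 0 and 64 give s7 = 1.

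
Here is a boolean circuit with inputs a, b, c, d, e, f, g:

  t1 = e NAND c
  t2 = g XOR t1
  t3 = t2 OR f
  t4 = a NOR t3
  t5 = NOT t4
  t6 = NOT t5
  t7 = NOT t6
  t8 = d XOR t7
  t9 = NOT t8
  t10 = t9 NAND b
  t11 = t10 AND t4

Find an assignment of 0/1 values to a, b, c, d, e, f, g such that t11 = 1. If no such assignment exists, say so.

t11 = t10 AND t4 must be 1, so both t10 = 1 and t4 = 1.
Check with a=0, b=1, c=1, d=1, e=1, f=0, g=0:
t1 = e NAND c = 1 NAND 1 = 0
t2 = g XOR t1 = 0 XOR 0 = 0
t3 = t2 OR f = 0 OR 0 = 0
t4 = a NOR t3 = 0 NOR 0 = 1
t5 = NOT t4 = NOT 1 = 0
t6 = NOT t5 = NOT 0 = 1
t7 = NOT t6 = NOT 1 = 0
t8 = d XOR t7 = 1 XOR 0 = 1
t9 = NOT t8 = NOT 1 = 0
t10 = t9 NAND b = 0 NAND 1 = 1
t11 = t10 AND t4 = 1 AND 1 = 1
So t11 = 1 as required.

a=0, b=1, c=1, d=1, e=1, f=0, g=0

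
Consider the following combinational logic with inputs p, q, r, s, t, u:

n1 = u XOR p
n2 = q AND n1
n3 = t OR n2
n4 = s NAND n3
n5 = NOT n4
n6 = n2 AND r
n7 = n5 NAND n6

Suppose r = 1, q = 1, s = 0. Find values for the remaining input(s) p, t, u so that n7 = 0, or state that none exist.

With r = 1, q = 1, s = 0 fixed, none of the 8 settings of p, t, u give n7 = 0.
For example, with p=1, t=0, u=0:
n1 = u XOR p = 0 XOR 1 = 1
n2 = q AND n1 = 1 AND 1 = 1
n3 = t OR n2 = 0 OR 1 = 1
n4 = s NAND n3 = 0 NAND 1 = 1
n5 = NOT n4 = NOT 1 = 0
n6 = n2 AND r = 1 AND 1 = 1
n7 = n5 NAND n6 = 0 NAND 1 = 1
giving n7 = 1 ≠ 0.

no solution exists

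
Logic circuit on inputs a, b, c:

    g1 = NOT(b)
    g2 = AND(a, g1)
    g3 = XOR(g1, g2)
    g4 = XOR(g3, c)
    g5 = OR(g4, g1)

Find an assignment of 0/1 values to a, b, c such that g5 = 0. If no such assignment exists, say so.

a=0 b=1 c=0

g5 = OR(g4, g1) must be 0, so both g4 = 0 and g1 = 0.
Check with a=0 b=1 c=0:
g1 = NOT(b) = NOT 1 = 0
g2 = AND(a, g1) = AND(0, 0) = 0
g3 = XOR(g1, g2) = XOR(0, 0) = 0
g4 = XOR(g3, c) = XOR(0, 0) = 0
g5 = OR(g4, g1) = OR(0, 0) = 0
So g5 = 0 as required.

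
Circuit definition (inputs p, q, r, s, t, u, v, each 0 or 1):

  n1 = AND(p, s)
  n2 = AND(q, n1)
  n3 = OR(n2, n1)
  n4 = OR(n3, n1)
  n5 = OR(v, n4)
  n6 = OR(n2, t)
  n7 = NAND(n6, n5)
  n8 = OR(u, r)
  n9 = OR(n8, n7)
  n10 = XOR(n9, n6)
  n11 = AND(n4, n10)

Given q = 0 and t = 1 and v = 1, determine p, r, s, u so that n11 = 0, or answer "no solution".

n11 = AND(n4, n10) must be 0, so at least one of n4, n10 is 0.
Check with q = 0 and t = 1 and v = 1 and p=1, r=0, s=0, u=1:
n1 = AND(p, s) = AND(1, 0) = 0
n2 = AND(q, n1) = AND(0, 0) = 0
n3 = OR(n2, n1) = OR(0, 0) = 0
n4 = OR(n3, n1) = OR(0, 0) = 0
n5 = OR(v, n4) = OR(1, 0) = 1
n6 = OR(n2, t) = OR(0, 1) = 1
n7 = NAND(n6, n5) = NAND(1, 1) = 0
n8 = OR(u, r) = OR(1, 0) = 1
n9 = OR(n8, n7) = OR(1, 0) = 1
n10 = XOR(n9, n6) = XOR(1, 1) = 0
n11 = AND(n4, n10) = AND(0, 0) = 0
So n11 = 0.

p=1, r=0, s=0, u=1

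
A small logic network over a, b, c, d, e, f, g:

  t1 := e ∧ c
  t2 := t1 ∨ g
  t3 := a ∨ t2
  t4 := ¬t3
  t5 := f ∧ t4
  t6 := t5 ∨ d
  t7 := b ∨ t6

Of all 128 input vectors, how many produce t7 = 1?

99

t7 = b ∨ t6 must be 1, so at least one of b, t6 is 1.
Enumerating the 128 input combinations, 99 give t7 = 1 and 29 give t7 = 0.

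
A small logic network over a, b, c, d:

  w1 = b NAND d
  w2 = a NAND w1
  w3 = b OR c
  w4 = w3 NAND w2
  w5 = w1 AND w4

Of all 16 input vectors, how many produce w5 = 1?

w5 = w1 AND w4 must be 1, so both w1 = 1 and w4 = 1.
w1 = b NAND d must be 1, so at least one of b, d is 0.
w4 = w3 NAND w2 must be 1, so at least one of w3, w2 is 0.
Enumerating the 16 input combinations, 8 give w5 = 1 and 8 give w5 = 0.

8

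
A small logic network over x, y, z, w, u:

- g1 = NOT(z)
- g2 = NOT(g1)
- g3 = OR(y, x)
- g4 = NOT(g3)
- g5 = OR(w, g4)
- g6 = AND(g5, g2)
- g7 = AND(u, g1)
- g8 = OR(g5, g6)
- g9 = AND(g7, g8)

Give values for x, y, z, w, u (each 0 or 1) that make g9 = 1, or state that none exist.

x=0 y=0 z=0 w=1 u=1

g9 = AND(g7, g8) must be 1, so both g7 = 1 and g8 = 1.
g7 = AND(u, g1) must be 1, so both u = 1 and g1 = 1.
Check with x=0 y=0 z=0 w=1 u=1:
g1 = NOT(z) = NOT 0 = 1
g2 = NOT(g1) = NOT 1 = 0
g3 = OR(y, x) = OR(0, 0) = 0
g4 = NOT(g3) = NOT 0 = 1
g5 = OR(w, g4) = OR(1, 1) = 1
g6 = AND(g5, g2) = AND(1, 0) = 0
g7 = AND(u, g1) = AND(1, 1) = 1
g8 = OR(g5, g6) = OR(1, 0) = 1
g9 = AND(g7, g8) = AND(1, 1) = 1
So g9 = 1 as required.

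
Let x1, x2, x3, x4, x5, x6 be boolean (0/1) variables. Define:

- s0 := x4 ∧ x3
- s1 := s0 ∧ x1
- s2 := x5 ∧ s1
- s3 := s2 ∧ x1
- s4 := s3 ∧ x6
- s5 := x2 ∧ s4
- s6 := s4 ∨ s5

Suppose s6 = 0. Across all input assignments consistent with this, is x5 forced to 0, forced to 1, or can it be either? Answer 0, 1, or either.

Both values of x5 occur among assignments with s6 = 0:
  x5=0: x1=0, x2=0, x3=0, x4=0, x5=0, x6=0
  x5=1: x1=0, x2=0, x3=0, x4=0, x5=1, x6=0

either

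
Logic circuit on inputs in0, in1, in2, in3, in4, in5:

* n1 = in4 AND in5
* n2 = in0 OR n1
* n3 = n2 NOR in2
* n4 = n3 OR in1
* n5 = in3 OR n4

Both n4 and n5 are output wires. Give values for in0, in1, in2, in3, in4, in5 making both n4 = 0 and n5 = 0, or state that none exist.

Check with in0=1 in1=0 in2=1 in3=0 in4=1 in5=1:
n1 = in4 AND in5 = 1 AND 1 = 1
n2 = in0 OR n1 = 1 OR 1 = 1
n3 = n2 NOR in2 = 1 NOR 1 = 0
n4 = n3 OR in1 = 0 OR 0 = 0
n5 = in3 OR n4 = 0 OR 0 = 0
So n4 = 0 and n5 = 0.

in0=1 in1=0 in2=1 in3=0 in4=1 in5=1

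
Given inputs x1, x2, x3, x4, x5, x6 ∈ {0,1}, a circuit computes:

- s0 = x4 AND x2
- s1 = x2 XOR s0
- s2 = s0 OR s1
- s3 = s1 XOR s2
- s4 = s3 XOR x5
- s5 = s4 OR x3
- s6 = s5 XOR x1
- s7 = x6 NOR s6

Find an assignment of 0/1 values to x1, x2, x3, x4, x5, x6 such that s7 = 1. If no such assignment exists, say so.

s7 = x6 NOR s6 must be 1, so both x6 = 0 and s6 = 0.
s6 = s5 XOR x1 must be 0, so s5 and x1 are equal.
Check with x1=0, x2=1, x3=0, x4=1, x5=1, x6=0:
s0 = x4 AND x2 = 1 AND 1 = 1
s1 = x2 XOR s0 = 1 XOR 1 = 0
s2 = s0 OR s1 = 1 OR 0 = 1
s3 = s1 XOR s2 = 0 XOR 1 = 1
s4 = s3 XOR x5 = 1 XOR 1 = 0
s5 = s4 OR x3 = 0 OR 0 = 0
s6 = s5 XOR x1 = 0 XOR 0 = 0
s7 = x6 NOR s6 = 0 NOR 0 = 1
So s7 = 1 as required.

x1=0, x2=1, x3=0, x4=1, x5=1, x6=0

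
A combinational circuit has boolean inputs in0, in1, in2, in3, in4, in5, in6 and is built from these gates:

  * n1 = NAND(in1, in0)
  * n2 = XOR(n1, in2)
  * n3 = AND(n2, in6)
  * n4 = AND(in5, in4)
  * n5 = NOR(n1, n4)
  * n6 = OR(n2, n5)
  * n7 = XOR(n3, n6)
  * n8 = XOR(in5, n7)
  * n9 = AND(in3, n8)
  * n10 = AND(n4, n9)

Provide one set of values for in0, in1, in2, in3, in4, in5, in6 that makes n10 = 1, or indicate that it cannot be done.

n10 = AND(n4, n9) must be 1, so both n4 = 1 and n9 = 1.
n4 = AND(in5, in4) must be 1, so both in5 = 1 and in4 = 1.
n9 = AND(in3, n8) must be 1, so both in3 = 1 and n8 = 1.
Check with in0=0, in1=1, in2=1, in3=1, in4=1, in5=1, in6=1:
n1 = NAND(in1, in0) = NAND(1, 0) = 1
n2 = XOR(n1, in2) = XOR(1, 1) = 0
n3 = AND(n2, in6) = AND(0, 1) = 0
n4 = AND(in5, in4) = AND(1, 1) = 1
n5 = NOR(n1, n4) = NOR(1, 1) = 0
n6 = OR(n2, n5) = OR(0, 0) = 0
n7 = XOR(n3, n6) = XOR(0, 0) = 0
n8 = XOR(in5, n7) = XOR(1, 0) = 1
n9 = AND(in3, n8) = AND(1, 1) = 1
n10 = AND(n4, n9) = AND(1, 1) = 1
So n10 = 1 as required.

in0=0, in1=1, in2=1, in3=1, in4=1, in5=1, in6=1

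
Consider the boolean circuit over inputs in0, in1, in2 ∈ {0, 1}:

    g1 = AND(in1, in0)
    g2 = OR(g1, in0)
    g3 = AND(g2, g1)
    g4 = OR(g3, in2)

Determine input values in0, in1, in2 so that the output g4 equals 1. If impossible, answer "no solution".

g4 = OR(g3, in2) must be 1, so at least one of g3, in2 is 1.
Check with in0=0, in1=0, in2=1:
g1 = AND(in1, in0) = AND(0, 0) = 0
g2 = OR(g1, in0) = OR(0, 0) = 0
g3 = AND(g2, g1) = AND(0, 0) = 0
g4 = OR(g3, in2) = OR(0, 1) = 1
So g4 = 1 as required.

in0=0, in1=0, in2=1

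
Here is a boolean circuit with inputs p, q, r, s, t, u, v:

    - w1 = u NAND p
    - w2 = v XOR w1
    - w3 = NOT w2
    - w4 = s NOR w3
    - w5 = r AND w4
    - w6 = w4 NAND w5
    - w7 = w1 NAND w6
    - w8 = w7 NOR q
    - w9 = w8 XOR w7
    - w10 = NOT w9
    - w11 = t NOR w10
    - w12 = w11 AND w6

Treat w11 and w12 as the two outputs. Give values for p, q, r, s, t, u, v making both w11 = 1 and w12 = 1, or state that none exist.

p=1, q=1, r=1, s=0, t=0, u=1, v=0

Check with p=1, q=1, r=1, s=0, t=0, u=1, v=0:
w1 = u NAND p = 1 NAND 1 = 0
w2 = v XOR w1 = 0 XOR 0 = 0
w3 = NOT w2 = NOT 0 = 1
w4 = s NOR w3 = 0 NOR 1 = 0
w5 = r AND w4 = 1 AND 0 = 0
w6 = w4 NAND w5 = 0 NAND 0 = 1
w7 = w1 NAND w6 = 0 NAND 1 = 1
w8 = w7 NOR q = 1 NOR 1 = 0
w9 = w8 XOR w7 = 0 XOR 1 = 1
w10 = NOT w9 = NOT 1 = 0
w11 = t NOR w10 = 0 NOR 0 = 1
w12 = w11 AND w6 = 1 AND 1 = 1
So w11 = 1 and w12 = 1.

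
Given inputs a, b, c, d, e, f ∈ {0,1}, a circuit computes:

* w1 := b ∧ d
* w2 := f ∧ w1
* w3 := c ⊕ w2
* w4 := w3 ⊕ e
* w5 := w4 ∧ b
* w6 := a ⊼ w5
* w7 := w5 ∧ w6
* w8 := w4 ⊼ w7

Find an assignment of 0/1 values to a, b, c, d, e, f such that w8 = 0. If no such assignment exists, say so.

a=0, b=1, c=1, d=1, e=1, f=1

w8 = w4 ⊼ w7 must be 0, so both w4 = 1 and w7 = 1.
w4 = w3 ⊕ e must be 1, so w3 and e differ.
w7 = w5 ∧ w6 must be 1, so both w5 = 1 and w6 = 1.
Check with a=0, b=1, c=1, d=1, e=1, f=1:
w1 = b ∧ d = 1 ∧ 1 = 1
w2 = f ∧ w1 = 1 ∧ 1 = 1
w3 = c ⊕ w2 = 1 ⊕ 1 = 0
w4 = w3 ⊕ e = 0 ⊕ 1 = 1
w5 = w4 ∧ b = 1 ∧ 1 = 1
w6 = a ⊼ w5 = 0 ⊼ 1 = 1
w7 = w5 ∧ w6 = 1 ∧ 1 = 1
w8 = w4 ⊼ w7 = 1 ⊼ 1 = 0
So w8 = 0 as required.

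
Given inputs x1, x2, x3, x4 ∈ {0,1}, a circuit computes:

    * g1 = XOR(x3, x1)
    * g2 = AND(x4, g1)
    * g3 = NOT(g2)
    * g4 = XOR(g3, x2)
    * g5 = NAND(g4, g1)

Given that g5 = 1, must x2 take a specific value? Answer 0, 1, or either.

either

Both values of x2 occur among assignments with g5 = 1:
  x2=0: x1=0, x2=0, x3=0, x4=0
  x2=1: x1=0, x2=1, x3=0, x4=0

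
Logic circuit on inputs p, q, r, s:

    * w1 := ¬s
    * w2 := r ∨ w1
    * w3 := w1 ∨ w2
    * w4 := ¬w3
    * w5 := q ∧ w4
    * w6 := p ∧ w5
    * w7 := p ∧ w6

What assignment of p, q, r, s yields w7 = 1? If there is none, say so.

w7 = p ∧ w6 must be 1, so both p = 1 and w6 = 1.
Check with p=1, q=1, r=0, s=1:
w1 = ¬s = ¬1 = 0
w2 = r ∨ w1 = 0 ∨ 0 = 0
w3 = w1 ∨ w2 = 0 ∨ 0 = 0
w4 = ¬w3 = ¬0 = 1
w5 = q ∧ w4 = 1 ∧ 1 = 1
w6 = p ∧ w5 = 1 ∧ 1 = 1
w7 = p ∧ w6 = 1 ∧ 1 = 1
So w7 = 1 as required.

p=1, q=1, r=0, s=1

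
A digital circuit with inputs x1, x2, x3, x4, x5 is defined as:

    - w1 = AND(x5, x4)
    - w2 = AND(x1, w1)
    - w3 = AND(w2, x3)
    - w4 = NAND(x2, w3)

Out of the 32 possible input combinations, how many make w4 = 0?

1

w4 = NAND(x2, w3) must be 0, so both x2 = 1 and w3 = 1.
w3 = AND(w2, x3) must be 1, so both w2 = 1 and x3 = 1.
w2 = AND(x1, w1) must be 1, so both x1 = 1 and w1 = 1.
Satisfying assignments:
  x1=1, x2=1, x3=1, x4=1, x5=1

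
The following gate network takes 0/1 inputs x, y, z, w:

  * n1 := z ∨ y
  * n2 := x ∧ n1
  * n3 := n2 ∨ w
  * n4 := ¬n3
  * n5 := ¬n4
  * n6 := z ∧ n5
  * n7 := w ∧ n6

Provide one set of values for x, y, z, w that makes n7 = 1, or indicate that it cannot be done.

n7 = w ∧ n6 must be 1, so both w = 1 and n6 = 1.
Check with x=1, y=0, z=1, w=1:
n1 = z ∨ y = 1 ∨ 0 = 1
n2 = x ∧ n1 = 1 ∧ 1 = 1
n3 = n2 ∨ w = 1 ∨ 1 = 1
n4 = ¬n3 = ¬1 = 0
n5 = ¬n4 = ¬0 = 1
n6 = z ∧ n5 = 1 ∧ 1 = 1
n7 = w ∧ n6 = 1 ∧ 1 = 1
So n7 = 1 as required.

x=1, y=0, z=1, w=1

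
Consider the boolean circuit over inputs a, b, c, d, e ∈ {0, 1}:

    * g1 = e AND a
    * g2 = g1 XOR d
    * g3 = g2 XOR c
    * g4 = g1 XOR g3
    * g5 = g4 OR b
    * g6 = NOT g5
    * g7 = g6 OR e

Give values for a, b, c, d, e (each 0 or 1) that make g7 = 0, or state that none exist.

a=0, b=1, c=1, d=0, e=0

g7 = g6 OR e must be 0, so both g6 = 0 and e = 0.
g6 = NOT g5 must be 0, so g5 = 1.
g5 = g4 OR b must be 1, so at least one of g4, b is 1.
Check with a=0, b=1, c=1, d=0, e=0:
g1 = e AND a = 0 AND 0 = 0
g2 = g1 XOR d = 0 XOR 0 = 0
g3 = g2 XOR c = 0 XOR 1 = 1
g4 = g1 XOR g3 = 0 XOR 1 = 1
g5 = g4 OR b = 1 OR 1 = 1
g6 = NOT g5 = NOT 1 = 0
g7 = g6 OR e = 0 OR 0 = 0
So g7 = 0 as required.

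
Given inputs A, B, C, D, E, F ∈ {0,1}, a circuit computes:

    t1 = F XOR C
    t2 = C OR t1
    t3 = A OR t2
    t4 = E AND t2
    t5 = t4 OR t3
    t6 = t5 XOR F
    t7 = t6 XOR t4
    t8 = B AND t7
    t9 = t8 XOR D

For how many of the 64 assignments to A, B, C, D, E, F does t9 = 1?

32

t9 = t8 XOR D must be 1, so t8 and D differ.
Enumerating the 64 input combinations, 32 give t9 = 1 and 32 give t9 = 0.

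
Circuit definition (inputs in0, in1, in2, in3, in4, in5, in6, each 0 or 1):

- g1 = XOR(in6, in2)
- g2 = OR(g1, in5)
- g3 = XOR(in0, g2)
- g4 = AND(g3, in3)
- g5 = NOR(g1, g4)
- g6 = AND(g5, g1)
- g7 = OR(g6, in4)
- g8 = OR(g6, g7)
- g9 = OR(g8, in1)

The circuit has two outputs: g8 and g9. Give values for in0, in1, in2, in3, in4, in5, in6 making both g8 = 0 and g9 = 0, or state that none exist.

Check with in0=1 in1=0 in2=1 in3=0 in4=0 in5=0 in6=1:
g1 = XOR(in6, in2) = XOR(1, 1) = 0
g2 = OR(g1, in5) = OR(0, 0) = 0
g3 = XOR(in0, g2) = XOR(1, 0) = 1
g4 = AND(g3, in3) = AND(1, 0) = 0
g5 = NOR(g1, g4) = NOR(0, 0) = 1
g6 = AND(g5, g1) = AND(1, 0) = 0
g7 = OR(g6, in4) = OR(0, 0) = 0
g8 = OR(g6, g7) = OR(0, 0) = 0
g9 = OR(g8, in1) = OR(0, 0) = 0
So g8 = 0 and g9 = 0.

in0=1 in1=0 in2=1 in3=0 in4=0 in5=0 in6=1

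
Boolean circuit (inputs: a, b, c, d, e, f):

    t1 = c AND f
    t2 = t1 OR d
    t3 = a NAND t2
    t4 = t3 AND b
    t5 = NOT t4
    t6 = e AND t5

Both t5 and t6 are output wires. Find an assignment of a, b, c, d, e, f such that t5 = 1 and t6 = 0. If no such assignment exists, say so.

a=0 b=0 c=1 d=1 e=0 f=0

Check with a=0 b=0 c=1 d=1 e=0 f=0:
t1 = c AND f = 1 AND 0 = 0
t2 = t1 OR d = 0 OR 1 = 1
t3 = a NAND t2 = 0 NAND 1 = 1
t4 = t3 AND b = 1 AND 0 = 0
t5 = NOT t4 = NOT 0 = 1
t6 = e AND t5 = 0 AND 1 = 0
So t5 = 1 and t6 = 0.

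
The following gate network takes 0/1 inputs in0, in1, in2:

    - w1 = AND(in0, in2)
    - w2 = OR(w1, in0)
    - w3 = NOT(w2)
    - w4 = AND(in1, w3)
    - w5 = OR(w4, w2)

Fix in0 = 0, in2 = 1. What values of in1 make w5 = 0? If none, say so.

w5 = OR(w4, w2) must be 0, so both w4 = 0 and w2 = 0.
w4 = AND(in1, w3) must be 0, so at least one of in1, w3 is 0.
Check with in0 = 0, in2 = 1 and in1=0:
w1 = AND(in0, in2) = AND(0, 1) = 0
w2 = OR(w1, in0) = OR(0, 0) = 0
w3 = NOT(w2) = NOT 0 = 1
w4 = AND(in1, w3) = AND(0, 1) = 0
w5 = OR(w4, w2) = OR(0, 0) = 0
So w5 = 0.

in1=0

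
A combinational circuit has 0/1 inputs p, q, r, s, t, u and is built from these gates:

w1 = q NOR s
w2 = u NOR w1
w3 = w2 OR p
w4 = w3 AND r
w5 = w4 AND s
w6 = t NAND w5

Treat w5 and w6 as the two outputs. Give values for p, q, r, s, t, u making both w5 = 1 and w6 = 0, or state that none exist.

p=0 q=1 r=1 s=1 t=1 u=0

Check with p=0 q=1 r=1 s=1 t=1 u=0:
w1 = q NOR s = 1 NOR 1 = 0
w2 = u NOR w1 = 0 NOR 0 = 1
w3 = w2 OR p = 1 OR 0 = 1
w4 = w3 AND r = 1 AND 1 = 1
w5 = w4 AND s = 1 AND 1 = 1
w6 = t NAND w5 = 1 NAND 1 = 0
So w5 = 1 and w6 = 0.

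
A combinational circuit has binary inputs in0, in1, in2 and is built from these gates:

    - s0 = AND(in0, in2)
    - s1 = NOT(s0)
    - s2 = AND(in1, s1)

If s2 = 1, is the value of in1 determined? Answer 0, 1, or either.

s2 = AND(in1, s1) must be 1, so both in1 = 1 and s1 = 1.
s1 = NOT(s0) must be 1, so s0 = 0.
s0 = AND(in0, in2) must be 0, so at least one of in0, in2 is 0.
Every assignment with s2 = 1 has in1 = 1; there are 3 such assignment(s).
  in0=0, in1=1, in2=0
  in0=0, in1=1, in2=1
  in0=1, in1=1, in2=0

1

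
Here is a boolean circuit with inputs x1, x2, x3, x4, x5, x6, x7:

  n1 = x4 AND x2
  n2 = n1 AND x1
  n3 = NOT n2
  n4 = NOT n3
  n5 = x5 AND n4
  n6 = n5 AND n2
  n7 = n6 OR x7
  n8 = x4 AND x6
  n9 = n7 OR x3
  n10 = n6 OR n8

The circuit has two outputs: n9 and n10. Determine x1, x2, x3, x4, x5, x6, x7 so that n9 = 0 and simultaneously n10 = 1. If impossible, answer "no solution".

Check with x1=1 x2=0 x3=0 x4=1 x5=1 x6=1 x7=0:
n1 = x4 AND x2 = 1 AND 0 = 0
n2 = n1 AND x1 = 0 AND 1 = 0
n3 = NOT n2 = NOT 0 = 1
n4 = NOT n3 = NOT 1 = 0
n5 = x5 AND n4 = 1 AND 0 = 0
n6 = n5 AND n2 = 0 AND 0 = 0
n7 = n6 OR x7 = 0 OR 0 = 0
n8 = x4 AND x6 = 1 AND 1 = 1
n9 = n7 OR x3 = 0 OR 0 = 0
n10 = n6 OR n8 = 0 OR 1 = 1
So n9 = 0 and n10 = 1.

x1=1 x2=0 x3=0 x4=1 x5=1 x6=1 x7=0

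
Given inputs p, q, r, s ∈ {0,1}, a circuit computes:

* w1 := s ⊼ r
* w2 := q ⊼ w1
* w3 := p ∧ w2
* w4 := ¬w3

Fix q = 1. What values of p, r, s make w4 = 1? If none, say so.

w4 = ¬w3 must be 1, so w3 = 0.
Check with q = 1 and p=0, r=0, s=0:
w1 = s ⊼ r = 0 ⊼ 0 = 1
w2 = q ⊼ w1 = 1 ⊼ 1 = 0
w3 = p ∧ w2 = 0 ∧ 0 = 0
w4 = ¬w3 = ¬0 = 1
So w4 = 1.

p=0, r=0, s=0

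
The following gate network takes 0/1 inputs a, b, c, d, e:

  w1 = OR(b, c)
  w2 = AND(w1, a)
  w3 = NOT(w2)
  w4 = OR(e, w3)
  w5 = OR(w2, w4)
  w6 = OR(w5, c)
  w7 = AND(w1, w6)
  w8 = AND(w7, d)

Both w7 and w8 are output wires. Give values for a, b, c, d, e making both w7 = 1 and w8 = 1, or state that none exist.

Check with a=1, b=1, c=1, d=1, e=0:
w1 = OR(b, c) = OR(1, 1) = 1
w2 = AND(w1, a) = AND(1, 1) = 1
w3 = NOT(w2) = NOT 1 = 0
w4 = OR(e, w3) = OR(0, 0) = 0
w5 = OR(w2, w4) = OR(1, 0) = 1
w6 = OR(w5, c) = OR(1, 1) = 1
w7 = AND(w1, w6) = AND(1, 1) = 1
w8 = AND(w7, d) = AND(1, 1) = 1
So w7 = 1 and w8 = 1.

a=1, b=1, c=1, d=1, e=0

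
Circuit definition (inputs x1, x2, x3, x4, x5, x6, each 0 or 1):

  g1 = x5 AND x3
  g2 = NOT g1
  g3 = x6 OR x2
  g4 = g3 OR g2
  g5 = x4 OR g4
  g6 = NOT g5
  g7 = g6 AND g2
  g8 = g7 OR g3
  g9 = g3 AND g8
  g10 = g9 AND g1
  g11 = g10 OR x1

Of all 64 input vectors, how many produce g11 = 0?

g11 = g10 OR x1 must be 0, so both g10 = 0 and x1 = 0.
g10 = g9 AND g1 must be 0, so at least one of g9, g1 is 0.
Enumerating the 64 input combinations, 26 give g11 = 0 and 38 give g11 = 1.

26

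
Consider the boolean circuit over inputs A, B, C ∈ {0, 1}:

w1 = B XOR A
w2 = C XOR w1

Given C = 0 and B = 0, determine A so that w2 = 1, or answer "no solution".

A=1

w2 = C XOR w1 must be 1, so C and w1 differ.
Check with C = 0 and B = 0 and A=1:
w1 = B XOR A = 0 XOR 1 = 1
w2 = C XOR w1 = 0 XOR 1 = 1
So w2 = 1.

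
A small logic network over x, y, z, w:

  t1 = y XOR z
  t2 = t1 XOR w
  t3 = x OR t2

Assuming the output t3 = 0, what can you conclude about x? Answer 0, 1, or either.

t3 = x OR t2 must be 0, so both x = 0 and t2 = 0.
t2 = t1 XOR w must be 0, so t1 and w are equal.
Every assignment with t3 = 0 has x = 0; there are 4 such assignment(s).
  x=0, y=0, z=0, w=0
  x=0, y=0, z=1, w=1
  x=0, y=1, z=0, w=1
  x=0, y=1, z=1, w=0

0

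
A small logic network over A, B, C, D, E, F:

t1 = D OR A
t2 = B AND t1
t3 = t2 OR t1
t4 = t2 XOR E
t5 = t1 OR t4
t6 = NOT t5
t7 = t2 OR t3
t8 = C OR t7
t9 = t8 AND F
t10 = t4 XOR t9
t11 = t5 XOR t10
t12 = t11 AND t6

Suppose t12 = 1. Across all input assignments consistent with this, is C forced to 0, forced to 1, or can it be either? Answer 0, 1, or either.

1

t12 = t11 AND t6 must be 1, so both t11 = 1 and t6 = 1.
Every assignment with t12 = 1 has C = 1; there are 2 such assignment(s).
  A=0, B=0, C=1, D=0, E=0, F=1
  A=0, B=1, C=1, D=0, E=0, F=1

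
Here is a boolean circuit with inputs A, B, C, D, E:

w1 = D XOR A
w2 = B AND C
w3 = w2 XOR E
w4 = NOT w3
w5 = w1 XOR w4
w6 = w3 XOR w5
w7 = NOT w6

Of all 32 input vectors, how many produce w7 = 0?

16

w7 = NOT w6 must be 0, so w6 = 1.
w6 = w3 XOR w5 must be 1, so w3 and w5 differ.
Enumerating the 32 input combinations, 16 give w7 = 0 and 16 give w7 = 1.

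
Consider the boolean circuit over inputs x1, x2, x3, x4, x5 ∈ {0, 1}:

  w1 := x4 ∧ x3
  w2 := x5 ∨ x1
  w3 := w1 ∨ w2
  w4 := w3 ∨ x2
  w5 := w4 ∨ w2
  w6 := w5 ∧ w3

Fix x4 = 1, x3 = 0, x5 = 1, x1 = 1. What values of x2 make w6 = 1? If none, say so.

x2=0

w6 = w5 ∧ w3 must be 1, so both w5 = 1 and w3 = 1.
w5 = w4 ∨ w2 must be 1, so at least one of w4, w2 is 1.
Check with x4 = 1, x3 = 0, x5 = 1, x1 = 1 and x2=0:
w1 = x4 ∧ x3 = 1 ∧ 0 = 0
w2 = x5 ∨ x1 = 1 ∨ 1 = 1
w3 = w1 ∨ w2 = 0 ∨ 1 = 1
w4 = w3 ∨ x2 = 1 ∨ 0 = 1
w5 = w4 ∨ w2 = 1 ∨ 1 = 1
w6 = w5 ∧ w3 = 1 ∧ 1 = 1
So w6 = 1.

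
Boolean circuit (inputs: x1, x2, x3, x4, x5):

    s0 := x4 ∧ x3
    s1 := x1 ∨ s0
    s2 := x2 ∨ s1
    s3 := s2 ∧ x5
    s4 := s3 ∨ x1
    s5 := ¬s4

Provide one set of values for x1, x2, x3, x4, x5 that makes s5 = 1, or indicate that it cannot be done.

x1=0, x2=0, x3=0, x4=1, x5=0

s5 = ¬s4 must be 1, so s4 = 0.
s4 = s3 ∨ x1 must be 0, so both s3 = 0 and x1 = 0.
s3 = s2 ∧ x5 must be 0, so at least one of s2, x5 is 0.
Check with x1=0, x2=0, x3=0, x4=1, x5=0:
s0 = x4 ∧ x3 = 1 ∧ 0 = 0
s1 = x1 ∨ s0 = 0 ∨ 0 = 0
s2 = x2 ∨ s1 = 0 ∨ 0 = 0
s3 = s2 ∧ x5 = 0 ∧ 0 = 0
s4 = s3 ∨ x1 = 0 ∨ 0 = 0
s5 = ¬s4 = ¬0 = 1
So s5 = 1 as required.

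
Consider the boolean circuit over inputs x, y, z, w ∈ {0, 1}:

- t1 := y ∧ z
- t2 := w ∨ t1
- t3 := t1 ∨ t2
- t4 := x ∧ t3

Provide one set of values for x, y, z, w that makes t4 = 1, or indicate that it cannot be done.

x=1, y=0, z=1, w=1

Check with x=1, y=0, z=1, w=1:
t1 = y ∧ z = 0 ∧ 1 = 0
t2 = w ∨ t1 = 1 ∨ 0 = 1
t3 = t1 ∨ t2 = 0 ∨ 1 = 1
t4 = x ∧ t3 = 1 ∧ 1 = 1
So t4 = 1 as required.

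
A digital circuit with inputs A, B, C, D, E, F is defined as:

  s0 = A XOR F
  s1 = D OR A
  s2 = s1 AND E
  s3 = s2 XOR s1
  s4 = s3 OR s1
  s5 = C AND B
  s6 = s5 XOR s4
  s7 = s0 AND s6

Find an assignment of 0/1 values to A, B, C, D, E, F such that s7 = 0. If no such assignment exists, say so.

A=1 B=0 C=0 D=0 E=0 F=1

s7 = s0 AND s6 must be 0, so at least one of s0, s6 is 0.
Check with A=1 B=0 C=0 D=0 E=0 F=1:
s0 = A XOR F = 1 XOR 1 = 0
s1 = D OR A = 0 OR 1 = 1
s2 = s1 AND E = 1 AND 0 = 0
s3 = s2 XOR s1 = 0 XOR 1 = 1
s4 = s3 OR s1 = 1 OR 1 = 1
s5 = C AND B = 0 AND 0 = 0
s6 = s5 XOR s4 = 0 XOR 1 = 1
s7 = s0 AND s6 = 0 AND 1 = 0
So s7 = 0 as required.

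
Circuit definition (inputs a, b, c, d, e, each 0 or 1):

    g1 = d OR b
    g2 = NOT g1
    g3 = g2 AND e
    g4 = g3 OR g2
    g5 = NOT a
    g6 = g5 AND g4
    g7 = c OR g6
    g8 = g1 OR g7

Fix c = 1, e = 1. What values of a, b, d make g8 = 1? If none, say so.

g8 = g1 OR g7 must be 1, so at least one of g1, g7 is 1.
Check with c = 1, e = 1 and a=0, b=1, d=0:
g1 = d OR b = 0 OR 1 = 1
g2 = NOT g1 = NOT 1 = 0
g3 = g2 AND e = 0 AND 1 = 0
g4 = g3 OR g2 = 0 OR 0 = 0
g5 = NOT a = NOT 0 = 1
g6 = g5 AND g4 = 1 AND 0 = 0
g7 = c OR g6 = 1 OR 0 = 1
g8 = g1 OR g7 = 1 OR 1 = 1
So g8 = 1.

a=0, b=1, d=0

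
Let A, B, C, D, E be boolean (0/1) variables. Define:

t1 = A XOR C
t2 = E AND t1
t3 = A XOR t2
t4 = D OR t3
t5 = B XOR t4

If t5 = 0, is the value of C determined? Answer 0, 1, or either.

either

Both values of C occur among assignments with t5 = 0:
  C=0: A=0, B=0, C=0, D=0, E=0
  C=1: A=0, B=0, C=1, D=0, E=0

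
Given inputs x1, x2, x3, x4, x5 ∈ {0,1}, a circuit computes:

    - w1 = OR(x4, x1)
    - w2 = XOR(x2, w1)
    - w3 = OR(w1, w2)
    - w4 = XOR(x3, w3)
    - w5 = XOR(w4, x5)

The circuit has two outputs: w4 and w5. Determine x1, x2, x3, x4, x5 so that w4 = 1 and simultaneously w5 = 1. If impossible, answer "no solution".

Check with x1=1, x2=1, x3=0, x4=0, x5=0:
w1 = OR(x4, x1) = OR(0, 1) = 1
w2 = XOR(x2, w1) = XOR(1, 1) = 0
w3 = OR(w1, w2) = OR(1, 0) = 1
w4 = XOR(x3, w3) = XOR(0, 1) = 1
w5 = XOR(w4, x5) = XOR(1, 0) = 1
So w4 = 1 and w5 = 1.

x1=1, x2=1, x3=0, x4=0, x5=0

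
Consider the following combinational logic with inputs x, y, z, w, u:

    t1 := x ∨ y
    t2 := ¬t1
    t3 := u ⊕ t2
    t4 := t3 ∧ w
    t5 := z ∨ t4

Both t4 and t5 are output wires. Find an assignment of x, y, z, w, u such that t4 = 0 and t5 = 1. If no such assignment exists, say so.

Check with x=0, y=0, z=1, w=0, u=0:
t1 = x ∨ y = 0 ∨ 0 = 0
t2 = ¬t1 = ¬0 = 1
t3 = u ⊕ t2 = 0 ⊕ 1 = 1
t4 = t3 ∧ w = 1 ∧ 0 = 0
t5 = z ∨ t4 = 1 ∨ 0 = 1
So t4 = 0 and t5 = 1.

x=0, y=0, z=1, w=0, u=0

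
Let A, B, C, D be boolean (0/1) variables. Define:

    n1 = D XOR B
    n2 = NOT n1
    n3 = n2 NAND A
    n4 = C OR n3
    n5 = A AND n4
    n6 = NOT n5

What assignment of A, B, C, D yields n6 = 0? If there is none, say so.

n6 = NOT n5 must be 0, so n5 = 1.
Check with A=1, B=1, C=0, D=0:
n1 = D XOR B = 0 XOR 1 = 1
n2 = NOT n1 = NOT 1 = 0
n3 = n2 NAND A = 0 NAND 1 = 1
n4 = C OR n3 = 0 OR 1 = 1
n5 = A AND n4 = 1 AND 1 = 1
n6 = NOT n5 = NOT 1 = 0
So n6 = 0 as required.

A=1, B=1, C=0, D=0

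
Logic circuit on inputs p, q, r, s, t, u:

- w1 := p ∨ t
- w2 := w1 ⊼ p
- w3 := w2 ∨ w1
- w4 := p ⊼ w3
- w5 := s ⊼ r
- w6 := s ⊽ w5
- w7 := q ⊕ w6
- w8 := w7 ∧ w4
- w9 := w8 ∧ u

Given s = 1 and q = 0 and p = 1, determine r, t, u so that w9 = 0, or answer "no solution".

r=1 t=1 u=0

w9 = w8 ∧ u must be 0, so at least one of w8, u is 0.
Check with s = 1 and q = 0 and p = 1 and r=1, t=1, u=0:
w1 = p ∨ t = 1 ∨ 1 = 1
w2 = w1 ⊼ p = 1 ⊼ 1 = 0
w3 = w2 ∨ w1 = 0 ∨ 1 = 1
w4 = p ⊼ w3 = 1 ⊼ 1 = 0
w5 = s ⊼ r = 1 ⊼ 1 = 0
w6 = s ⊽ w5 = 1 ⊽ 0 = 0
w7 = q ⊕ w6 = 0 ⊕ 0 = 0
w8 = w7 ∧ w4 = 0 ∧ 0 = 0
w9 = w8 ∧ u = 0 ∧ 0 = 0
So w9 = 0.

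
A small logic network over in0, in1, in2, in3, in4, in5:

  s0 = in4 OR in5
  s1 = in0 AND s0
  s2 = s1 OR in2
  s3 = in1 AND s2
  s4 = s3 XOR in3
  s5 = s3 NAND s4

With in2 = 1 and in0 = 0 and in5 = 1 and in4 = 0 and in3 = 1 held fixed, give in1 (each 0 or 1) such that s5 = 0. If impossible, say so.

no solution exists

With in2 = 1 and in0 = 0 and in5 = 1 and in4 = 0 and in3 = 1 fixed, none of the 2 settings of in1 give s5 = 0.
For example, with in1=0:
s0 = in4 OR in5 = 0 OR 1 = 1
s1 = in0 AND s0 = 0 AND 1 = 0
s2 = s1 OR in2 = 0 OR 1 = 1
s3 = in1 AND s2 = 0 AND 1 = 0
s4 = s3 XOR in3 = 0 XOR 1 = 1
s5 = s3 NAND s4 = 0 NAND 1 = 1
giving s5 = 1 ≠ 0.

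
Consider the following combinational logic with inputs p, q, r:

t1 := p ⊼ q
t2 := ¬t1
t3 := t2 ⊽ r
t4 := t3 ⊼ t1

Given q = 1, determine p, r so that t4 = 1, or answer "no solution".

t4 = t3 ⊼ t1 must be 1, so at least one of t3, t1 is 0.
Check with q = 1 and p=1, r=1:
t1 = p ⊼ q = 1 ⊼ 1 = 0
t2 = ¬t1 = ¬0 = 1
t3 = t2 ⊽ r = 1 ⊽ 1 = 0
t4 = t3 ⊼ t1 = 0 ⊼ 0 = 1
So t4 = 1.

p=1, r=1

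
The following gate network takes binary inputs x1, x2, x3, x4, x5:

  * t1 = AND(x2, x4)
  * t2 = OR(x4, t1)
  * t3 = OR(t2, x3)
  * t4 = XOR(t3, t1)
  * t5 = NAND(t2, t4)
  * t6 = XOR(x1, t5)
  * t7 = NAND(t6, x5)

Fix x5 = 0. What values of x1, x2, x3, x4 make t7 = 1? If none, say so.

t7 = NAND(t6, x5) must be 1, so at least one of t6, x5 is 0.
Check with x5 = 0 and x1=1, x2=0, x3=1, x4=0:
t1 = AND(x2, x4) = AND(0, 0) = 0
t2 = OR(x4, t1) = OR(0, 0) = 0
t3 = OR(t2, x3) = OR(0, 1) = 1
t4 = XOR(t3, t1) = XOR(1, 0) = 1
t5 = NAND(t2, t4) = NAND(0, 1) = 1
t6 = XOR(x1, t5) = XOR(1, 1) = 0
t7 = NAND(t6, x5) = NAND(0, 0) = 1
So t7 = 1.

x1=1, x2=0, x3=1, x4=0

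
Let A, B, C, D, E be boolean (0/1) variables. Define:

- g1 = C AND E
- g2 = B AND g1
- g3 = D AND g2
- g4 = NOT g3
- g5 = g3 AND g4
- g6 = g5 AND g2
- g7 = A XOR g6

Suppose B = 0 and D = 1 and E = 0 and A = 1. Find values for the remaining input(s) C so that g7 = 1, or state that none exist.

C=0

g7 = A XOR g6 must be 1, so A and g6 differ.
Check with B = 0 and D = 1 and E = 0 and A = 1 and C=0:
g1 = C AND E = 0 AND 0 = 0
g2 = B AND g1 = 0 AND 0 = 0
g3 = D AND g2 = 1 AND 0 = 0
g4 = NOT g3 = NOT 0 = 1
g5 = g3 AND g4 = 0 AND 1 = 0
g6 = g5 AND g2 = 0 AND 0 = 0
g7 = A XOR g6 = 1 XOR 0 = 1
So g7 = 1.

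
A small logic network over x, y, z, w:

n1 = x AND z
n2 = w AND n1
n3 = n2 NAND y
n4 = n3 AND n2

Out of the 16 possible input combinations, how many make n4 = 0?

n4 = n3 AND n2 must be 0, so at least one of n3, n2 is 0.
Enumerating the 16 input combinations, 15 give n4 = 0 and 1 give n4 = 1.

15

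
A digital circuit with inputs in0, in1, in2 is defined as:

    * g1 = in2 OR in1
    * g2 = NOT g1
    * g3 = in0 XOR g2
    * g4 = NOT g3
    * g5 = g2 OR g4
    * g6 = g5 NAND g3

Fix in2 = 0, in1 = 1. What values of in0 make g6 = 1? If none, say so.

in0=0

g6 = g5 NAND g3 must be 1, so at least one of g5, g3 is 0.
Check with in2 = 0, in1 = 1 and in0=0:
g1 = in2 OR in1 = 0 OR 1 = 1
g2 = NOT g1 = NOT 1 = 0
g3 = in0 XOR g2 = 0 XOR 0 = 0
g4 = NOT g3 = NOT 0 = 1
g5 = g2 OR g4 = 0 OR 1 = 1
g6 = g5 NAND g3 = 1 NAND 0 = 1
So g6 = 1.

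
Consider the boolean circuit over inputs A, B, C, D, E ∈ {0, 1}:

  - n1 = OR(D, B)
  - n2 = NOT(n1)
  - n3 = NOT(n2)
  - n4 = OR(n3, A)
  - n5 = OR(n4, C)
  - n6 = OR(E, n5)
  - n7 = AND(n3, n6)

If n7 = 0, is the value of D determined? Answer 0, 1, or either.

0

n7 = AND(n3, n6) must be 0, so at least one of n3, n6 is 0.
Every assignment with n7 = 0 has D = 0; there are 8 such assignment(s).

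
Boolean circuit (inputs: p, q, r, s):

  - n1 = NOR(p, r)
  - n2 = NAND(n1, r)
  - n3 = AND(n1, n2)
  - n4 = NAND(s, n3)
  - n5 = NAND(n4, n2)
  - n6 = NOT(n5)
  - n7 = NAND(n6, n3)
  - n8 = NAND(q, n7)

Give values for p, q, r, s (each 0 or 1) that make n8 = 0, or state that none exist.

n8 = NAND(q, n7) must be 0, so both q = 1 and n7 = 1.
n7 = NAND(n6, n3) must be 1, so at least one of n6, n3 is 0.
Check with p=0 q=1 r=1 s=0:
n1 = NOR(p, r) = NOR(0, 1) = 0
n2 = NAND(n1, r) = NAND(0, 1) = 1
n3 = AND(n1, n2) = AND(0, 1) = 0
n4 = NAND(s, n3) = NAND(0, 0) = 1
n5 = NAND(n4, n2) = NAND(1, 1) = 0
n6 = NOT(n5) = NOT 0 = 1
n7 = NAND(n6, n3) = NAND(1, 0) = 1
n8 = NAND(q, n7) = NAND(1, 1) = 0
So n8 = 0 as required.

p=0 q=1 r=1 s=0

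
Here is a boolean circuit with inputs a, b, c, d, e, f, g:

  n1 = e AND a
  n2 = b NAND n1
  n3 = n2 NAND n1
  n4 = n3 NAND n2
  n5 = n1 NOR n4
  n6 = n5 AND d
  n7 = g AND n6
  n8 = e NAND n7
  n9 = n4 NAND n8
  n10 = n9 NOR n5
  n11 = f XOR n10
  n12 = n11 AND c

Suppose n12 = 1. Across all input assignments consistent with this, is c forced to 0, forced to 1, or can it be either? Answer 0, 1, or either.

1

n12 = n11 AND c must be 1, so both n11 = 1 and c = 1.
Every assignment with n12 = 1 has c = 1; there are 32 such assignment(s).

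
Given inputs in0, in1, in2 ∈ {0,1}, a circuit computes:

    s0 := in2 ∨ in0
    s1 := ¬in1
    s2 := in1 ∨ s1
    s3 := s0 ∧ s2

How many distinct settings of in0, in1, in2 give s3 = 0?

2

s3 = s0 ∧ s2 must be 0, so at least one of s0, s2 is 0.
Satisfying assignments:
  in0=0, in1=0, in2=0
  in0=0, in1=1, in2=0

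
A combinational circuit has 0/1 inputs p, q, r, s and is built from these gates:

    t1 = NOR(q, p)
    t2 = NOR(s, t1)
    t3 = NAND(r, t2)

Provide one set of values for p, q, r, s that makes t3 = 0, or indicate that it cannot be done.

Check with p=0, q=1, r=1, s=0:
t1 = NOR(q, p) = NOR(1, 0) = 0
t2 = NOR(s, t1) = NOR(0, 0) = 1
t3 = NAND(r, t2) = NAND(1, 1) = 0
So t3 = 0 as required.

p=0, q=1, r=1, s=0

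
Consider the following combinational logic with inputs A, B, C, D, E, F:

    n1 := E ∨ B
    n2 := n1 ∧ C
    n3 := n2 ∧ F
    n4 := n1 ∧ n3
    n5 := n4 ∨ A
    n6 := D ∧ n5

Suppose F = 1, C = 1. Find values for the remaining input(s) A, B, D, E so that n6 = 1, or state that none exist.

A=1, B=1, D=1, E=0

Check with F = 1, C = 1 and A=1, B=1, D=1, E=0:
n1 = E ∨ B = 0 ∨ 1 = 1
n2 = n1 ∧ C = 1 ∧ 1 = 1
n3 = n2 ∧ F = 1 ∧ 1 = 1
n4 = n1 ∧ n3 = 1 ∧ 1 = 1
n5 = n4 ∨ A = 1 ∨ 1 = 1
n6 = D ∧ n5 = 1 ∧ 1 = 1
So n6 = 1.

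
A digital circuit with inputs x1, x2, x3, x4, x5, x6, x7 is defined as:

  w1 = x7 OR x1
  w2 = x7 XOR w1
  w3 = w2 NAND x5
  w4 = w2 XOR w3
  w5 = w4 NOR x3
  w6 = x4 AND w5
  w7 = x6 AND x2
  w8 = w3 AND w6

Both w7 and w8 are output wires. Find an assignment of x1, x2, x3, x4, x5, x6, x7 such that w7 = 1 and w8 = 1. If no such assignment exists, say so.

Check with x1=1, x2=1, x3=0, x4=1, x5=0, x6=1, x7=0:
w1 = x7 OR x1 = 0 OR 1 = 1
w2 = x7 XOR w1 = 0 XOR 1 = 1
w3 = w2 NAND x5 = 1 NAND 0 = 1
w4 = w2 XOR w3 = 1 XOR 1 = 0
w5 = w4 NOR x3 = 0 NOR 0 = 1
w6 = x4 AND w5 = 1 AND 1 = 1
w7 = x6 AND x2 = 1 AND 1 = 1
w8 = w3 AND w6 = 1 AND 1 = 1
So w7 = 1 and w8 = 1.

x1=1, x2=1, x3=0, x4=1, x5=0, x6=1, x7=0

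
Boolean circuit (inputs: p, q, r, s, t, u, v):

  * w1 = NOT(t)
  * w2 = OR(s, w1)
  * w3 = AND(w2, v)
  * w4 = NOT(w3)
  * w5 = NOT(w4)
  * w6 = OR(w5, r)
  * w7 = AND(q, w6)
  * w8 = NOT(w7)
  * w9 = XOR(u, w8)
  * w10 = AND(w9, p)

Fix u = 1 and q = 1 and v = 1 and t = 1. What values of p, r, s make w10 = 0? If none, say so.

p=0, r=1, s=1

Check with u = 1 and q = 1 and v = 1 and t = 1 and p=0, r=1, s=1:
w1 = NOT(t) = NOT 1 = 0
w2 = OR(s, w1) = OR(1, 0) = 1
w3 = AND(w2, v) = AND(1, 1) = 1
w4 = NOT(w3) = NOT 1 = 0
w5 = NOT(w4) = NOT 0 = 1
w6 = OR(w5, r) = OR(1, 1) = 1
w7 = AND(q, w6) = AND(1, 1) = 1
w8 = NOT(w7) = NOT 1 = 0
w9 = XOR(u, w8) = XOR(1, 0) = 1
w10 = AND(w9, p) = AND(1, 0) = 0
So w10 = 0.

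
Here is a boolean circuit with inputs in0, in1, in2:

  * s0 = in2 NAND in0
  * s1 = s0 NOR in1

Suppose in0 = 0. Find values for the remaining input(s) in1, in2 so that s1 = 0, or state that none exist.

in1=1 in2=0

Check with in0 = 0 and in1=1, in2=0:
s0 = in2 NAND in0 = 0 NAND 0 = 1
s1 = s0 NOR in1 = 1 NOR 1 = 0
So s1 = 0.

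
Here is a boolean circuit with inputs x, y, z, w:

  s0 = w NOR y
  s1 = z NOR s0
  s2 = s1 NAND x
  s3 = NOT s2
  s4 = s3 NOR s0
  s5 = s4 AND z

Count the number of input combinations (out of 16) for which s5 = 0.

s5 = s4 AND z must be 0, so at least one of s4, z is 0.
Enumerating the 16 input combinations, 10 give s5 = 0 and 6 give s5 = 1.

10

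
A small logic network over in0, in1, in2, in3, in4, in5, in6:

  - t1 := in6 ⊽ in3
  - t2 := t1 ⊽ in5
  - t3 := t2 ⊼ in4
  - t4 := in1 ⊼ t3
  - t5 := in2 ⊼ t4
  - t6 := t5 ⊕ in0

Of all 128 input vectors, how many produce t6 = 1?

t6 = t5 ⊕ in0 must be 1, so t5 and in0 differ.
Enumerating the 128 input combinations, 64 give t6 = 1 and 64 give t6 = 0.

64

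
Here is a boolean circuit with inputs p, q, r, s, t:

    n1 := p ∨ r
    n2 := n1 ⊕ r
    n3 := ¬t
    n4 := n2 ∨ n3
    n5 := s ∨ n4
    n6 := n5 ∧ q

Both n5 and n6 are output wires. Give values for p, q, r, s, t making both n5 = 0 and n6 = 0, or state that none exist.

Check with p=1, q=1, r=1, s=0, t=1:
n1 = p ∨ r = 1 ∨ 1 = 1
n2 = n1 ⊕ r = 1 ⊕ 1 = 0
n3 = ¬t = ¬1 = 0
n4 = n2 ∨ n3 = 0 ∨ 0 = 0
n5 = s ∨ n4 = 0 ∨ 0 = 0
n6 = n5 ∧ q = 0 ∧ 1 = 0
So n5 = 0 and n6 = 0.

p=1, q=1, r=1, s=0, t=1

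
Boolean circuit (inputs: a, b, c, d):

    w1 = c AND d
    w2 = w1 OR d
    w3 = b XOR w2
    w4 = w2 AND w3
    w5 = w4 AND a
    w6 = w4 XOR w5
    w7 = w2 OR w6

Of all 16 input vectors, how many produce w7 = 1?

w7 = w2 OR w6 must be 1, so at least one of w2, w6 is 1.
Enumerating the 16 input combinations, 8 give w7 = 1 and 8 give w7 = 0.

8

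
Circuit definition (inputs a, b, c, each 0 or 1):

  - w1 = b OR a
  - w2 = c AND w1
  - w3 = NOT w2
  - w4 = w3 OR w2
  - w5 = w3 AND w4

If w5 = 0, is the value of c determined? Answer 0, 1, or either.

1

w5 = w3 AND w4 must be 0, so at least one of w3, w4 is 0.
Every assignment with w5 = 0 has c = 1; there are 3 such assignment(s).
  a=0, b=1, c=1
  a=1, b=0, c=1
  a=1, b=1, c=1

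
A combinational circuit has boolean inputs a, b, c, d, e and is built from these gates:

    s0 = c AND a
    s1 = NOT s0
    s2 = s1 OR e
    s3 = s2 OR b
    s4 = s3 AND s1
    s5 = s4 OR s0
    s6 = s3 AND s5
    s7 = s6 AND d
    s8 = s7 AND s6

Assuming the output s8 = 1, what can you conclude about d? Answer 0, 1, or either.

s8 = s7 AND s6 must be 1, so both s7 = 1 and s6 = 1.
s7 = s6 AND d must be 1, so both s6 = 1 and d = 1.
Every assignment with s8 = 1 has d = 1; there are 15 such assignment(s).

1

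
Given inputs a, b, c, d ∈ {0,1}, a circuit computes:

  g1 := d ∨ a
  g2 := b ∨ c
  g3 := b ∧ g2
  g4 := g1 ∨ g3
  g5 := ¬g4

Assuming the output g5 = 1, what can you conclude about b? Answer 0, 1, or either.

g5 = ¬g4 must be 1, so g4 = 0.
g4 = g1 ∨ g3 must be 0, so both g1 = 0 and g3 = 0.
g1 = d ∨ a must be 0, so both d = 0 and a = 0.
Every assignment with g5 = 1 has b = 0; there are 2 such assignment(s).
  a=0, b=0, c=0, d=0
  a=0, b=0, c=1, d=0

0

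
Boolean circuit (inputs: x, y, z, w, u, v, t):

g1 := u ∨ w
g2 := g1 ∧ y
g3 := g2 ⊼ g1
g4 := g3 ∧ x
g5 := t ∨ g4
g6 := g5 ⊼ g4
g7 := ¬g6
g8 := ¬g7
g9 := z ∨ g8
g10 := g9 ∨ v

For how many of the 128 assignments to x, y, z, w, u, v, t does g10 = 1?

g10 = g9 ∨ v must be 1, so at least one of g9, v is 1.
Enumerating the 128 input combinations, 118 give g10 = 1 and 10 give g10 = 0.

118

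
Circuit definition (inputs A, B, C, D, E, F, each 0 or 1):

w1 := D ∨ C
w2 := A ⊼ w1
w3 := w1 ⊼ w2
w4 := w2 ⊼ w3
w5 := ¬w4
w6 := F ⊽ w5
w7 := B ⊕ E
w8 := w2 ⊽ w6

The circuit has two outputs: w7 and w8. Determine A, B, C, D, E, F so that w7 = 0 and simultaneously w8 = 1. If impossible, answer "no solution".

Check with A=1, B=1, C=0, D=1, E=1, F=1:
w1 = D ∨ C = 1 ∨ 0 = 1
w2 = A ⊼ w1 = 1 ⊼ 1 = 0
w3 = w1 ⊼ w2 = 1 ⊼ 0 = 1
w4 = w2 ⊼ w3 = 0 ⊼ 1 = 1
w5 = ¬w4 = ¬1 = 0
w6 = F ⊽ w5 = 1 ⊽ 0 = 0
w7 = B ⊕ E = 1 ⊕ 1 = 0
w8 = w2 ⊽ w6 = 0 ⊽ 0 = 1
So w7 = 0 and w8 = 1.

A=1, B=1, C=0, D=1, E=1, F=1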